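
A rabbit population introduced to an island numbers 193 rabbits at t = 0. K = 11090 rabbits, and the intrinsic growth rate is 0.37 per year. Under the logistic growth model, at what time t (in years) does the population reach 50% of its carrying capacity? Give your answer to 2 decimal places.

A = (K − N₀)/N₀ = (11090 − 193)/193 = 56.461.
Solve 11090/(1 + 56.461·e^(−0.37t)) = 5545: 1 + 56.461·e^(−0.37t) = 2, so e^(−0.37t) = 0.0177113.
−0.37·t = ln(0.0177113) = -4.0336, so t = 4.0336/0.37 = 10.901.

10.90 years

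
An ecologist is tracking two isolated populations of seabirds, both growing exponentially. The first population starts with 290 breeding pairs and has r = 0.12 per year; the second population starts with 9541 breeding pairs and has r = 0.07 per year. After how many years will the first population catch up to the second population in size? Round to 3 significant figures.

Set 290·e^(0.12t) = 9541·e^(0.07t).
e^((0.12 − 0.07)t) = 9541/290 → e^(0.05·t) = 32.9.
0.05·t = ln(32.9) = 3.4935, so t = 3.4935/0.05 = 69.869.

69.9 years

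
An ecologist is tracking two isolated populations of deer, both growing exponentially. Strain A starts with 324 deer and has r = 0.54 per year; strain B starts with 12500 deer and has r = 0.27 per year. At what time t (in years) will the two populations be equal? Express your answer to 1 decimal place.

13.5 years

Set 324·e^(0.54t) = 12500·e^(0.27t).
e^((0.54 − 0.27)t) = 12500/324 → e^(0.27·t) = 38.58.
0.27·t = ln(38.58) = 3.6527, so t = 3.6527/0.27 = 13.529.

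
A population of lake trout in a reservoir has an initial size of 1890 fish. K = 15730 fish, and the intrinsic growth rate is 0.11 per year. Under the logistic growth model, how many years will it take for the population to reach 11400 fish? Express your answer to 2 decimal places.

A = (K − N₀)/N₀ = (15730 − 1890)/1890 = 7.3228.
Solve 15730/(1 + 7.3228·e^(−0.11t)) = 11400: 1 + 7.3228·e^(−0.11t) = 1.3798, so e^(−0.11t) = 0.0518691.
−0.11·t = ln(0.0518691) = -2.959, so t = 2.959/0.11 = 26.9.

26.90 years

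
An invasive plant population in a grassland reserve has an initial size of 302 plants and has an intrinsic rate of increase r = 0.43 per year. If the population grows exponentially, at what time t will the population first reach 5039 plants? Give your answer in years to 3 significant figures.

Set N₀·e^(rt) = 5039: e^(0.43·t) = 5039/302 = 16.685.
0.43·t = ln(16.685) = 2.8145, so t = 2.8145/0.43 = 6.5454.

6.55 years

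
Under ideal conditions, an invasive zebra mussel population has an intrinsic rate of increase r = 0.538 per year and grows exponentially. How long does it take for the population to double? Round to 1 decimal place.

1.3 years

Doubling time t_d = ln(2)/r = 0.6931/0.538 = 1.2884.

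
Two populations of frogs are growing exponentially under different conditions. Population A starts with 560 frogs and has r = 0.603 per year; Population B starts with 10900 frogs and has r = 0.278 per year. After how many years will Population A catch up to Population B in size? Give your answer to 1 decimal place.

Set 560·e^(0.603t) = 10900·e^(0.278t).
e^((0.603 − 0.278)t) = 10900/560 → e^(0.325·t) = 19.464.
0.325·t = ln(19.464) = 2.9686, so t = 2.9686/0.325 = 9.1341.

9.1 years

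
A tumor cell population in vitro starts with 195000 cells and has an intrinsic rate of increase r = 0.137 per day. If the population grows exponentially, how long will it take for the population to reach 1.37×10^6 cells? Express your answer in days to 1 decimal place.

Set N₀·e^(rt) = 1.37×10^6: e^(0.137·t) = 1.37×10^6/195000 = 7.0256.
0.137·t = ln(7.0256) = 1.9496, so t = 1.9496/0.137 = 14.23.

14.2 days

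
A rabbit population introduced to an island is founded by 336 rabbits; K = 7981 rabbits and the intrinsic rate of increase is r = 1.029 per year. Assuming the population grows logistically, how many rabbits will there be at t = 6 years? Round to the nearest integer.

A = (K − N₀)/N₀ = (7981 − 336)/336 = 22.753.
N(t) = K/(1 + A·e^(−rt)) = 7981/(1 + 22.753×e^(−1.029×6)).
e^(−6.174) = 0.0020829; denominator = 1 + 22.753×0.0020829 = 1.0474.
N = 7981/1.0474 = 7619.88.

7620 rabbits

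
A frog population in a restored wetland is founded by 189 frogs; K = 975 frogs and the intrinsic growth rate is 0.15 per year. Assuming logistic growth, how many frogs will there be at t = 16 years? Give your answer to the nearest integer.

A = (K − N₀)/N₀ = (975 − 189)/189 = 4.1587.
N(t) = K/(1 + A·e^(−rt)) = 975/(1 + 4.1587×e^(−0.15×16)).
e^(−2.4) = 0.090718; denominator = 1 + 4.1587×0.090718 = 1.3773.
N = 975/1.3773 = 707.921.

708 frogs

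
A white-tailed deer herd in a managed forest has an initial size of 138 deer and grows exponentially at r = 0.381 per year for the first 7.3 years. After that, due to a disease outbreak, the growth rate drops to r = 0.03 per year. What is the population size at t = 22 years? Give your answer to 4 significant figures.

Phase 1: N(7.3) = 138·e^(0.381×7.3) = 138·e^2.781 = 2227.32.
Phase 2 runs for 22 − 7.3 = 14.7 years at r = 0.03.
N(22) = 2227.32·e^(0.03×14.7) = 2227.32·e^0.441 = 3461.83.

3462 deer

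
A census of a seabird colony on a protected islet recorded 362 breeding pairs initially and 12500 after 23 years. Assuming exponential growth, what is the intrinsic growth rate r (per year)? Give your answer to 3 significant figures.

From N(t) = N₀·e^(rt): e^(r·23) = 12500/362 = 34.53.
r·23 = ln(34.53) = 3.5418, so r = 3.5418/23 = 0.15399.

0.154 per year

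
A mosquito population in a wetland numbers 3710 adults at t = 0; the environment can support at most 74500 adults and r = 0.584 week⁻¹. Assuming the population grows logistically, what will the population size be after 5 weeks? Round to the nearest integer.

A = (K − N₀)/N₀ = (74500 − 3710)/3710 = 19.081.
N(t) = K/(1 + A·e^(−rt)) = 74500/(1 + 19.081×e^(−0.584×5)).
e^(−2.92) = 0.053934; denominator = 1 + 19.081×0.053934 = 2.0291.
N = 74500/2.0291 = 36715.8.

36716 adults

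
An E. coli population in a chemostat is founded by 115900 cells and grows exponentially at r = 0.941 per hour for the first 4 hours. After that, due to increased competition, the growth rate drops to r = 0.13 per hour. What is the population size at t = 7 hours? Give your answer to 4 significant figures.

Phase 1: N(4) = 115900·e^(0.941×4) = 115900·e^3.764 = 4.997673×10^6.
Phase 2 runs for 7 − 4 = 3 hours at r = 0.13.
N(7) = 4.997673×10^6·e^(0.13×3) = 4.997673×10^6·e^0.39 = 7.381468×10^6.

7381000 cells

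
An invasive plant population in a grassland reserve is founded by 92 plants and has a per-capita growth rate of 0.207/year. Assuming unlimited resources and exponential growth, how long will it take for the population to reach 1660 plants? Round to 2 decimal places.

Set N₀·e^(rt) = 1660: e^(0.207·t) = 1660/92 = 18.043.
0.207·t = ln(18.043) = 2.8928, so t = 2.8928/0.207 = 13.975.

13.97 years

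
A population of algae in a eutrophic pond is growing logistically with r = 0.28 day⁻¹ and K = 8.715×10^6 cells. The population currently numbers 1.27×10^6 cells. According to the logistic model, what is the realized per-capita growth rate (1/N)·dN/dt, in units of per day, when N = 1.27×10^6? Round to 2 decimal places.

(1/N)·dN/dt = r(1 − N/K) = 0.28 × (1 − 1.27×10^6/8.715×10^6).
= 0.28 × 0.85427 = 0.2392.

0.24 per day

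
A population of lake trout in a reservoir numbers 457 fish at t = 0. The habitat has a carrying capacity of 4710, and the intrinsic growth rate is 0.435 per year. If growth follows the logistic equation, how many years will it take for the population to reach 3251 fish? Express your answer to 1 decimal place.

A = (K − N₀)/N₀ = (4710 − 457)/457 = 9.3063.
Solve 4710/(1 + 9.3063·e^(−0.435t)) = 3251: 1 + 9.3063·e^(−0.435t) = 1.4488, so e^(−0.435t) = 0.0482235.
−0.435·t = ln(0.0482235) = -3.0319, so t = 3.0319/0.435 = 6.9699.

7.0 years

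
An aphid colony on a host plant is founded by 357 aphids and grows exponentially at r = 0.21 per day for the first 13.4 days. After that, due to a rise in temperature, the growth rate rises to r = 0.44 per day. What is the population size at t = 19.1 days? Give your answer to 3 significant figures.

73100 aphids

Phase 1: N(13.4) = 357·e^(0.21×13.4) = 357·e^2.814 = 5953.51.
Phase 2 runs for 19.1 − 13.4 = 5.7 days at r = 0.44.
N(19.1) = 5953.51·e^(0.44×5.7) = 5953.51·e^2.508 = 73111.1.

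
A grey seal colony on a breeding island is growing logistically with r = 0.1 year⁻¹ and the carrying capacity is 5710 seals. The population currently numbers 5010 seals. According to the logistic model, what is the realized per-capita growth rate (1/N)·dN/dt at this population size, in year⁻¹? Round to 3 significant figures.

(1/N)·dN/dt = r(1 − N/K) = 0.1 × (1 − 5010/5710).
= 0.1 × 0.12259 = 0.012259.

0.0123 per year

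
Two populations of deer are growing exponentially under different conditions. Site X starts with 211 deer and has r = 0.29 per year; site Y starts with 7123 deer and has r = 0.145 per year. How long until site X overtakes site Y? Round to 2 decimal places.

Set 211·e^(0.29t) = 7123·e^(0.145t).
e^((0.29 − 0.145)t) = 7123/211 → e^(0.145·t) = 33.758.
0.145·t = ln(33.758) = 3.5192, so t = 3.5192/0.145 = 24.271.

24.27 years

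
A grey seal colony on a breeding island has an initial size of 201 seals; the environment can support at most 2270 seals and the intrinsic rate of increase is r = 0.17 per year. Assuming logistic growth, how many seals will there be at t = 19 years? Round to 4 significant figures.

1613 seals

A = (K − N₀)/N₀ = (2270 − 201)/201 = 10.294.
N(t) = K/(1 + A·e^(−rt)) = 2270/(1 + 10.294×e^(−0.17×19)).
e^(−3.23) = 0.039557; denominator = 1 + 10.294×0.039557 = 1.4072.
N = 2270/1.4072 = 1613.15.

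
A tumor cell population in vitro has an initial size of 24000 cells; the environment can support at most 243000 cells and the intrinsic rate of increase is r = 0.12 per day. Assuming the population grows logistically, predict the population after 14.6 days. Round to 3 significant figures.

A = (K − N₀)/N₀ = (243000 − 24000)/24000 = 9.125.
N(t) = K/(1 + A·e^(−rt)) = 243000/(1 + 9.125×e^(−0.12×14.6)).
e^(−1.752) = 0.17343; denominator = 1 + 9.125×0.17343 = 2.5825.
N = 243000/2.5825 = 94094.2.

94100 cells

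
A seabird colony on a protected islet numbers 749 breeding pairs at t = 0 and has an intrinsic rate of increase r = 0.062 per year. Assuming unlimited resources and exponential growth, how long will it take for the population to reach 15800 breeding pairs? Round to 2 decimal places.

Set N₀·e^(rt) = 15800: e^(0.062·t) = 15800/749 = 21.095.
0.062·t = ln(21.095) = 3.049, so t = 3.049/0.062 = 49.178.

49.18 years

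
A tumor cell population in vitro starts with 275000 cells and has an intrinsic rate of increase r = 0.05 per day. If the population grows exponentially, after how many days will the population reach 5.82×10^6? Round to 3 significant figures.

Set N₀·e^(rt) = 5.82×10^6: e^(0.05·t) = 5.82×10^6/275000 = 21.164.
0.05·t = ln(21.164) = 3.0523, so t = 3.0523/0.05 = 61.046.

61.0 days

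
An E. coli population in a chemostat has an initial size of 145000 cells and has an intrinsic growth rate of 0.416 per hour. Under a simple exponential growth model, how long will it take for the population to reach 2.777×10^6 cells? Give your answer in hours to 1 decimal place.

Set N₀·e^(rt) = 2.777×10^6: e^(0.416·t) = 2.777×10^6/145000 = 19.152.
0.416·t = ln(19.152) = 2.9524, so t = 2.9524/0.416 = 7.0971.

7.1 hours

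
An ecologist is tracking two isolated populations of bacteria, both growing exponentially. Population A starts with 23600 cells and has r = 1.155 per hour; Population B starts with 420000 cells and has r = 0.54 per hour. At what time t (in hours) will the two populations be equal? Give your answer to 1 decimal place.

4.7 hours

Set 23600·e^(1.155t) = 420000·e^(0.54t).
e^((1.155 − 0.54)t) = 420000/23600 → e^(0.615·t) = 17.797.
0.615·t = ln(17.797) = 2.879, so t = 2.879/0.615 = 4.6813.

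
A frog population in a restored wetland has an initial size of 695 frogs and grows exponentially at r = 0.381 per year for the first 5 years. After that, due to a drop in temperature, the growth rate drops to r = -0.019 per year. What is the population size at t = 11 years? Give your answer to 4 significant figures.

4167 frogs

Phase 1: N(5) = 695·e^(0.381×5) = 695·e^1.905 = 4669.99.
Phase 2 runs for 11 − 5 = 6 years at r = -0.019.
N(11) = 4669.99·e^(-0.019×6) = 4669.99·e^-0.114 = 4166.83.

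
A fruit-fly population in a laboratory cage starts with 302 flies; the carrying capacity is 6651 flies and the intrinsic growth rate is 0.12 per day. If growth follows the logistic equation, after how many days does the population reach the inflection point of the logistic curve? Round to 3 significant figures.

Logistic growth is fastest at N = K/2 = 3325.5.
A = (K − N₀)/N₀ = 21.023. Set K/(1 + A·e^(−rt)) = K/2 → A·e^(−rt) = 1.
e^(−0.12t) = 1/21.023 = 0.0475665, so t = ln(21.023)/0.12 = 3.0456/0.12 = 25.38.

25.4 days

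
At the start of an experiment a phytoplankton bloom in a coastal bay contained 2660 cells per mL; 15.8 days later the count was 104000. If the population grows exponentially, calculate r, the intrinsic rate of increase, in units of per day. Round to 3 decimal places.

From N(t) = N₀·e^(rt): e^(r·15.8) = 104000/2660 = 39.098.
r·15.8 = ln(39.098) = 3.6661, so r = 3.6661/15.8 = 0.23203.

0.232 per day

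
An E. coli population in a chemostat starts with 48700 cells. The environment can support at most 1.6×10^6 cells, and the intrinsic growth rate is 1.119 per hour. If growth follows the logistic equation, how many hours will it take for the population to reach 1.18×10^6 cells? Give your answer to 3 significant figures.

A = (K − N₀)/N₀ = (1.6×10^6 − 48700)/48700 = 31.854.
Solve 1.6×10^6/(1 + 31.854·e^(−1.119t)) = 1.18×10^6: 1 + 31.854·e^(−1.119t) = 1.3559, so e^(−1.119t) = 0.0111738.
−1.119·t = ln(0.0111738) = -4.4942, so t = 4.4942/1.119 = 4.0163.

4.02 hours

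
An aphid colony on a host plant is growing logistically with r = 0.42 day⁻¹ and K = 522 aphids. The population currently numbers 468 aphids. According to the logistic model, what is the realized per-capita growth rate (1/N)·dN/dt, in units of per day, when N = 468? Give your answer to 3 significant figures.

0.0434 per day

(1/N)·dN/dt = r(1 − N/K) = 0.42 × (1 − 468/522).
= 0.42 × 0.10345 = 0.043448.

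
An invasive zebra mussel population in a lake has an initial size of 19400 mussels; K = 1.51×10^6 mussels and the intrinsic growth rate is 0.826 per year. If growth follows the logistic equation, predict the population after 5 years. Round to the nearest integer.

675395 mussels

A = (K − N₀)/N₀ = (1.51×10^6 − 19400)/19400 = 76.835.
N(t) = K/(1 + A·e^(−rt)) = 1.51×10^6/(1 + 76.835×e^(−0.826×5)).
e^(−4.13) = 0.016083; denominator = 1 + 76.835×0.016083 = 2.2357.
N = 1.51×10^6/2.2357 = 675395.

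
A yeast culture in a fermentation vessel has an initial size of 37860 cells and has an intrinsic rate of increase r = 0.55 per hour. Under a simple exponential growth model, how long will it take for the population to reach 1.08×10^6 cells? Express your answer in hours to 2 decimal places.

Set N₀·e^(rt) = 1.08×10^6: e^(0.55·t) = 1.08×10^6/37860 = 28.526.
0.55·t = ln(28.526) = 3.3508, so t = 3.3508/0.55 = 6.0924.

6.09 hours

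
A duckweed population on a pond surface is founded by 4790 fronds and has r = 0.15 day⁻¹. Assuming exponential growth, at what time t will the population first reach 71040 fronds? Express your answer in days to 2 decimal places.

17.98 days

Set N₀·e^(rt) = 71040: e^(0.15·t) = 71040/4790 = 14.831.
0.15·t = ln(14.831) = 2.6967, so t = 2.6967/0.15 = 17.978.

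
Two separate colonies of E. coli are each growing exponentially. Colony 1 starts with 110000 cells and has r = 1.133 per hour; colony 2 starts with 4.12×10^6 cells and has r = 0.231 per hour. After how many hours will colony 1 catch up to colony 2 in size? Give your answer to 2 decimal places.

4.02 hours

Set 110000·e^(1.133t) = 4.12×10^6·e^(0.231t).
e^((1.133 − 0.231)t) = 4.12×10^6/110000 → e^(0.902·t) = 37.455.
0.902·t = ln(37.455) = 3.6231, so t = 3.6231/0.902 = 4.0168.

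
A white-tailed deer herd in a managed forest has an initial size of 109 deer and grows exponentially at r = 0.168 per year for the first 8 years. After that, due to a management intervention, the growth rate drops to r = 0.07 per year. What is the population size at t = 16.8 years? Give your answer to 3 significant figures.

Phase 1: N(8) = 109·e^(0.168×8) = 109·e^1.344 = 417.944.
Phase 2 runs for 16.8 − 8 = 8.8 years at r = 0.07.
N(16.8) = 417.944·e^(0.07×8.8) = 417.944·e^0.616 = 773.827.

774 deer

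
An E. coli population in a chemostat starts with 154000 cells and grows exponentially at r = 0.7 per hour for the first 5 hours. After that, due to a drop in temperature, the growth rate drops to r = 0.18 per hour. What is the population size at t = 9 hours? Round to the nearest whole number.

10477157 cells

Phase 1: N(5) = 154000·e^(0.7×5) = 154000·e^3.5 = 5.09978×10^6.
Phase 2 runs for 9 − 5 = 4 hours at r = 0.18.
N(9) = 5.09978×10^6·e^(0.18×4) = 5.09978×10^6·e^0.72 = 1.047716×10^7.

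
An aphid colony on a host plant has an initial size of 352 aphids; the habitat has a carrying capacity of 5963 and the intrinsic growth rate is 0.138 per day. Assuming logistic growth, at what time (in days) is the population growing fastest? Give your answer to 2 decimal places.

Logistic growth is fastest at N = K/2 = 2981.5.
A = (K − N₀)/N₀ = 15.94. Set K/(1 + A·e^(−rt)) = K/2 → A·e^(−rt) = 1.
e^(−0.138t) = 1/15.94 = 0.0627339, so t = ln(15.94)/0.138 = 2.7689/0.138 = 20.064.

20.06 days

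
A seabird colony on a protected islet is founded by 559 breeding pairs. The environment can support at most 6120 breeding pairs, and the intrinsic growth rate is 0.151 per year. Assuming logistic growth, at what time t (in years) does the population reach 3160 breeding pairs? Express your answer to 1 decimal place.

A = (K − N₀)/N₀ = (6120 − 559)/559 = 9.9481.
Solve 6120/(1 + 9.9481·e^(−0.151t)) = 3160: 1 + 9.9481·e^(−0.151t) = 1.9367, so e^(−0.151t) = 0.0941594.
−0.151·t = ln(0.0941594) = -2.3628, so t = 2.3628/0.151 = 15.647.

15.6 years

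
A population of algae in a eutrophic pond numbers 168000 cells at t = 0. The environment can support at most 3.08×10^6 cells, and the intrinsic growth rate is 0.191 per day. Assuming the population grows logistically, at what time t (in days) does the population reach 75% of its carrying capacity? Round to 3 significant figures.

A = (K − N₀)/N₀ = (3.08×10^6 − 168000)/168000 = 17.333.
Solve 3.08×10^6/(1 + 17.333·e^(−0.191t)) = 2.31×10^6: 1 + 17.333·e^(−0.191t) = 1.3333, so e^(−0.191t) = 0.0192308.
−0.191·t = ln(0.0192308) = -3.9512, so t = 3.9512/0.191 = 20.687.

20.7 days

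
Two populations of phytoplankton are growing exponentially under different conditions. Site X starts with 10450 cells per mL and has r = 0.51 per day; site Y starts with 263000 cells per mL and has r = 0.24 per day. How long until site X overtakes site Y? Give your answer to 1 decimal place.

Set 10450·e^(0.51t) = 263000·e^(0.24t).
e^((0.51 − 0.24)t) = 263000/10450 → e^(0.27·t) = 25.167.
0.27·t = ln(25.167) = 3.2256, so t = 3.2256/0.27 = 11.946.

11.9 days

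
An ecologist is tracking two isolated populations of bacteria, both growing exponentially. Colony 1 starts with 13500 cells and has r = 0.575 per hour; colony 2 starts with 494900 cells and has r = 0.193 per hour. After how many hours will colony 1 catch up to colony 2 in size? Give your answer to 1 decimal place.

9.4 hours

Set 13500·e^(0.575t) = 494900·e^(0.193t).
e^((0.575 − 0.193)t) = 494900/13500 → e^(0.382·t) = 36.659.
0.382·t = ln(36.659) = 3.6017, so t = 3.6017/0.382 = 9.4284.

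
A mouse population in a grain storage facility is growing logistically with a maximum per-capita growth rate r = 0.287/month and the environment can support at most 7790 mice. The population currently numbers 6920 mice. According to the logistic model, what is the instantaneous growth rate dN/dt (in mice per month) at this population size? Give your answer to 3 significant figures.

222 mice per month

dN/dt = rN(1 − N/K) = 0.287 × 6920 × (1 − 6920/7790).
1 − 6920/7790 = 0.11168; dN/dt = 0.287 × 6920 × 0.11168 = 221.8.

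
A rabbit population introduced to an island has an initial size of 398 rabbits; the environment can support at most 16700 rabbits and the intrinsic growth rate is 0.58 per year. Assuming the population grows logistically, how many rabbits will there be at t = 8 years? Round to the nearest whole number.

A = (K − N₀)/N₀ = (16700 − 398)/398 = 40.96.
N(t) = K/(1 + A·e^(−rt)) = 16700/(1 + 40.96×e^(−0.58×8)).
e^(−4.64) = 0.0096577; denominator = 1 + 40.96×0.0096577 = 1.3956.
N = 16700/1.3956 = 11966.4.

11966 rabbits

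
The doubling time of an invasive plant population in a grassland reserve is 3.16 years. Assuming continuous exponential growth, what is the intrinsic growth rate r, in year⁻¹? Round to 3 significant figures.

0.219 per year

r = ln(2)/t_d = 0.6931/3.16 = 0.21935.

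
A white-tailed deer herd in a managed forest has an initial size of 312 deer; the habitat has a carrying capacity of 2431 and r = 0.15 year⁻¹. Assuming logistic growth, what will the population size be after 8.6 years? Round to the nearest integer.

847 deer

A = (K − N₀)/N₀ = (2431 − 312)/312 = 6.7917.
N(t) = K/(1 + A·e^(−rt)) = 2431/(1 + 6.7917×e^(−0.15×8.6)).
e^(−1.29) = 0.27527; denominator = 1 + 6.7917×0.27527 = 2.8695.
N = 2431/2.8695 = 847.172.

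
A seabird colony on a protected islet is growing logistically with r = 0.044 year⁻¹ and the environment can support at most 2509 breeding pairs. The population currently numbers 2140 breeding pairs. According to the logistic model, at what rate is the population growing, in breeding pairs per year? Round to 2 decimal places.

dN/dt = rN(1 − N/K) = 0.044 × 2140 × (1 − 2140/2509).
1 − 2140/2509 = 0.14707; dN/dt = 0.044 × 2140 × 0.14707 = 13.848.

13.85 breeding pairs per year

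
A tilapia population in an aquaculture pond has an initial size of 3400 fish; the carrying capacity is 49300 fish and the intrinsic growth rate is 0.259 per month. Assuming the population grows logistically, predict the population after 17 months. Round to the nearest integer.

A = (K − N₀)/N₀ = (49300 − 3400)/3400 = 13.5.
N(t) = K/(1 + A·e^(−rt)) = 49300/(1 + 13.5×e^(−0.259×17)).
e^(−4.403) = 0.012241; denominator = 1 + 13.5×0.012241 = 1.1652.
N = 49300/1.1652 = 42308.6.

42309 fish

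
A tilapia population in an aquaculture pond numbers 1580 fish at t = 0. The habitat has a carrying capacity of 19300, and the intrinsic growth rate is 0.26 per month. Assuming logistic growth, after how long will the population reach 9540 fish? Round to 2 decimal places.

9.21 months

A = (K − N₀)/N₀ = (19300 − 1580)/1580 = 11.215.
Solve 19300/(1 + 11.215·e^(−0.26t)) = 9540: 1 + 11.215·e^(−0.26t) = 2.0231, so e^(−0.26t) = 0.091221.
−0.26·t = ln(0.091221) = -2.3945, so t = 2.3945/0.26 = 9.2095.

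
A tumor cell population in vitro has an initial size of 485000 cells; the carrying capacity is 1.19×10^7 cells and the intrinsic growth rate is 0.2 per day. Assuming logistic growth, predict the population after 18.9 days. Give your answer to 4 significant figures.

7742000 cells

A = (K − N₀)/N₀ = (1.19×10^7 − 485000)/485000 = 23.536.
N(t) = K/(1 + A·e^(−rt)) = 1.19×10^7/(1 + 23.536×e^(−0.2×18.9)).
e^(−3.78) = 0.022823; denominator = 1 + 23.536×0.022823 = 1.5372.
N = 1.19×10^7/1.5372 = 7.741566×10^6.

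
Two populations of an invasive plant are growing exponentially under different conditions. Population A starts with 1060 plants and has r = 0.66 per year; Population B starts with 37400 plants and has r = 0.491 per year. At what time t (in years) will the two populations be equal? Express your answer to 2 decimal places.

21.09 years

Set 1060·e^(0.66t) = 37400·e^(0.491t).
e^((0.66 − 0.491)t) = 37400/1060 → e^(0.169·t) = 35.283.
0.169·t = ln(35.283) = 3.5634, so t = 3.5634/0.169 = 21.085.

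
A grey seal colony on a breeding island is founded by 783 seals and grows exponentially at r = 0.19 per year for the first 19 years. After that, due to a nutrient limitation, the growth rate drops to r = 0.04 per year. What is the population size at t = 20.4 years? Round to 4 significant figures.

30610 seals

Phase 1: N(19) = 783·e^(0.19×19) = 783·e^3.61 = 28944.4.
Phase 2 runs for 20.4 − 19 = 1.4 years at r = 0.04.
N(20.4) = 28944.4·e^(0.04×1.4) = 28944.4·e^0.056 = 30611.6.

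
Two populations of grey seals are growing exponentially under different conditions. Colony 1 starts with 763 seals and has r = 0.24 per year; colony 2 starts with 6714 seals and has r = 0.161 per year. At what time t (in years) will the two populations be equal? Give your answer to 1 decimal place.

27.5 years

Set 763·e^(0.24t) = 6714·e^(0.161t).
e^((0.24 − 0.161)t) = 6714/763 → e^(0.079·t) = 8.7995.
0.079·t = ln(8.7995) = 2.1747, so t = 2.1747/0.079 = 27.528.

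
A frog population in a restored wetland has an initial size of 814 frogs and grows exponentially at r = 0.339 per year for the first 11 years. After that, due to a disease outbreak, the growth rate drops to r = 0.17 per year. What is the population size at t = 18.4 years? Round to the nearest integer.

Phase 1: N(11) = 814·e^(0.339×11) = 814·e^3.729 = 33892.9.
Phase 2 runs for 18.4 − 11 = 7.4 years at r = 0.17.
N(18.4) = 33892.9·e^(0.17×7.4) = 33892.9·e^1.258 = 119248.

119248 frogs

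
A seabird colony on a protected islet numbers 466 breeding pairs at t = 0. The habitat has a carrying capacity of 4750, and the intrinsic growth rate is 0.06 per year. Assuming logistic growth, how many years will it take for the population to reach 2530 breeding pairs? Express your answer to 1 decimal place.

39.2 years

A = (K − N₀)/N₀ = (4750 − 466)/466 = 9.1931.
Solve 4750/(1 + 9.1931·e^(−0.06t)) = 2530: 1 + 9.1931·e^(−0.06t) = 1.8775, so e^(−0.06t) = 0.0954485.
−0.06·t = ln(0.0954485) = -2.3492, so t = 2.3492/0.06 = 39.153.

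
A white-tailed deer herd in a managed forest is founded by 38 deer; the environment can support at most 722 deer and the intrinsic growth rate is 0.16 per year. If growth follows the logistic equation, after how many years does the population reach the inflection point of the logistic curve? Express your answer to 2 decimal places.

18.06 years

Logistic growth is fastest at N = K/2 = 361.
A = (K − N₀)/N₀ = 18. Set K/(1 + A·e^(−rt)) = K/2 → A·e^(−rt) = 1.
e^(−0.16t) = 1/18 = 0.0555556, so t = ln(18)/0.16 = 2.8904/0.16 = 18.065.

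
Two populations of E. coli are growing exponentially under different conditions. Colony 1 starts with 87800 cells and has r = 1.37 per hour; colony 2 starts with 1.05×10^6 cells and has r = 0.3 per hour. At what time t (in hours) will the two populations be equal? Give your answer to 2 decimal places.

Set 87800·e^(1.37t) = 1.05×10^6·e^(0.3t).
e^((1.37 − 0.3)t) = 1.05×10^6/87800 → e^(1.07·t) = 11.959.
1.07·t = ln(11.959) = 2.4815, so t = 2.4815/1.07 = 2.3191.

2.32 hours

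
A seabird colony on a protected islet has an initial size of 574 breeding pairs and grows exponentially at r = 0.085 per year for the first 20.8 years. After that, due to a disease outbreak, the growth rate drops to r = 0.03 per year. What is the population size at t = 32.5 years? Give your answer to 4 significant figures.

4777 breeding pairs

Phase 1: N(20.8) = 574·e^(0.085×20.8) = 574·e^1.768 = 3363.14.
Phase 2 runs for 32.5 − 20.8 = 11.7 years at r = 0.03.
N(32.5) = 3363.14·e^(0.03×11.7) = 3363.14·e^0.351 = 4777.29.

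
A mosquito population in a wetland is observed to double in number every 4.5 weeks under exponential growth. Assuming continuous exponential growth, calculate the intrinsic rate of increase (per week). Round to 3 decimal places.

r = ln(2)/t_d = 0.6931/4.5 = 0.15403.

0.154 per week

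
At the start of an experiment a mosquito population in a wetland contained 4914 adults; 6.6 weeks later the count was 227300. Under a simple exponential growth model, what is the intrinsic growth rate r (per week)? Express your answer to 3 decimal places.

0.581 per week

From N(t) = N₀·e^(rt): e^(r·6.6) = 227300/4914 = 46.256.
r·6.6 = ln(46.256) = 3.8342, so r = 3.8342/6.6 = 0.58094.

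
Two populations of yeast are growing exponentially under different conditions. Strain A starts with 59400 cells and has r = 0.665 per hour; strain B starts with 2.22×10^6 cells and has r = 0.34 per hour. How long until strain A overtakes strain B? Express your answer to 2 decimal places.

Set 59400·e^(0.665t) = 2.22×10^6·e^(0.34t).
e^((0.665 − 0.34)t) = 2.22×10^6/59400 → e^(0.325·t) = 37.374.
0.325·t = ln(37.374) = 3.621, so t = 3.621/0.325 = 11.141.

11.14 hours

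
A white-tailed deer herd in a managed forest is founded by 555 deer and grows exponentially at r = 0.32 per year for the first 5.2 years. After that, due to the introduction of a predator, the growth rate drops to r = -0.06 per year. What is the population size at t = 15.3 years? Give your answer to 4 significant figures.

1599 deer

Phase 1: N(5.2) = 555·e^(0.32×5.2) = 555·e^1.664 = 2930.62.
Phase 2 runs for 15.3 − 5.2 = 10.1 years at r = -0.06.
N(15.3) = 2930.62·e^(-0.06×10.1) = 2930.62·e^-0.606 = 1598.74.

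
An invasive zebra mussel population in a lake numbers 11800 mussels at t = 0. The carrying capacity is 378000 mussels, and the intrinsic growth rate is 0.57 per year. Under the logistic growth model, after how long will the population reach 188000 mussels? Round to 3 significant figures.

A = (K − N₀)/N₀ = (378000 − 11800)/11800 = 31.034.
Solve 378000/(1 + 31.034·e^(−0.57t)) = 188000: 1 + 31.034·e^(−0.57t) = 2.0106, so e^(−0.57t) = 0.0325656.
−0.57·t = ln(0.0325656) = -3.4245, so t = 3.4245/0.57 = 6.0079.

6.01 years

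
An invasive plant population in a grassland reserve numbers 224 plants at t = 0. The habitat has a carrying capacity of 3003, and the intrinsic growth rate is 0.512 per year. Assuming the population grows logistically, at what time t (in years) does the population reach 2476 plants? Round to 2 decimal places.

A = (K − N₀)/N₀ = (3003 − 224)/224 = 12.406.
Solve 3003/(1 + 12.406·e^(−0.512t)) = 2476: 1 + 12.406·e^(−0.512t) = 1.2128, so e^(−0.512t) = 0.0171561.
−0.512·t = ln(0.0171561) = -4.0654, so t = 4.0654/0.512 = 7.9402.

7.94 years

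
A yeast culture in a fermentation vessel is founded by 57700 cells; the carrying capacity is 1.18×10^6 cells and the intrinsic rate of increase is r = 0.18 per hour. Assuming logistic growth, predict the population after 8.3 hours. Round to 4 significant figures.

219900 cells

A = (K − N₀)/N₀ = (1.18×10^6 − 57700)/57700 = 19.451.
N(t) = K/(1 + A·e^(−rt)) = 1.18×10^6/(1 + 19.451×e^(−0.18×8.3)).
e^(−1.494) = 0.22447; denominator = 1 + 19.451×0.22447 = 5.3661.
N = 1.18×10^6/5.3661 = 219898.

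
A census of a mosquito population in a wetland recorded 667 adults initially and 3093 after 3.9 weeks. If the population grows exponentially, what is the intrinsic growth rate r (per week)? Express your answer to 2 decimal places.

0.39 per week

From N(t) = N₀·e^(rt): e^(r·3.9) = 3093/667 = 4.6372.
r·3.9 = ln(4.6372) = 1.5341, so r = 1.5341/3.9 = 0.39336.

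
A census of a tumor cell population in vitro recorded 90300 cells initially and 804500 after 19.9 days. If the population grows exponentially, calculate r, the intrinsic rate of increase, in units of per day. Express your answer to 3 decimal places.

From N(t) = N₀·e^(rt): e^(r·19.9) = 804500/90300 = 8.9092.
r·19.9 = ln(8.9092) = 2.1871, so r = 2.1871/19.9 = 0.1099.

0.110 per day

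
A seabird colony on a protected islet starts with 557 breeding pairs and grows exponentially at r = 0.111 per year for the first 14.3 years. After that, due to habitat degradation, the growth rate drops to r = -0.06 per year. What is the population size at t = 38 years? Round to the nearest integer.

657 breeding pairs

Phase 1: N(14.3) = 557·e^(0.111×14.3) = 557·e^1.587 = 2724.02.
Phase 2 runs for 38 − 14.3 = 23.7 years at r = -0.06.
N(38) = 2724.02·e^(-0.06×23.7) = 2724.02·e^-1.422 = 657.119.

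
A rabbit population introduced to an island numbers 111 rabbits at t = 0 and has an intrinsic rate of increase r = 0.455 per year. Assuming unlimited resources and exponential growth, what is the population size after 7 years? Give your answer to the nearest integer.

N(t) = N₀·e^(rt) = 111 × e^(0.455×7) = 111 × e^3.185.
e^3.185 ≈ 24.167, so N ≈ 111 × 24.167 = 2682.57.

2683 rabbits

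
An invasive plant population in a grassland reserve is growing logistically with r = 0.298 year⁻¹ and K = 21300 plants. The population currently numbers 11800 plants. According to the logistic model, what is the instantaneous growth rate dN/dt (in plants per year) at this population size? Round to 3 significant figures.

1570 plants per year

dN/dt = rN(1 − N/K) = 0.298 × 11800 × (1 − 11800/21300).
1 − 11800/21300 = 0.44601; dN/dt = 0.298 × 11800 × 0.44601 = 1568.3.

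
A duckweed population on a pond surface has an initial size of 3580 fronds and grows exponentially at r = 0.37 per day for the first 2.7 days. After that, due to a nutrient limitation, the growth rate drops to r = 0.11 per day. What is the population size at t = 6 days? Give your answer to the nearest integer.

13976 fronds

Phase 1: N(2.7) = 3580·e^(0.37×2.7) = 3580·e^0.999 = 9721.72.
Phase 2 runs for 6 − 2.7 = 3.3 days at r = 0.11.
N(6) = 9721.72·e^(0.11×3.3) = 9721.72·e^0.363 = 13976.3.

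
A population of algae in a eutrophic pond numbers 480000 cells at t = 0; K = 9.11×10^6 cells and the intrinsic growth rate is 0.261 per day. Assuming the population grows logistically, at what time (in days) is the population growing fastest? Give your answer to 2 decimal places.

Logistic growth is fastest at N = K/2 = 4.555×10^6.
A = (K − N₀)/N₀ = 17.979. Set K/(1 + A·e^(−rt)) = K/2 → A·e^(−rt) = 1.
e^(−0.261t) = 1/17.979 = 0.0556199, so t = ln(17.979)/0.261 = 2.8892/0.261 = 11.07.

11.07 days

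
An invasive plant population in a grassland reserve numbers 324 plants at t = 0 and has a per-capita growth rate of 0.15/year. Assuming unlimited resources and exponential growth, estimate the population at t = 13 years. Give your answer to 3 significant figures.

N(t) = N₀·e^(rt) = 324 × e^(0.15×13) = 324 × e^1.95.
e^1.95 ≈ 7.0287, so N ≈ 324 × 7.0287 = 2277.29.

2280 plants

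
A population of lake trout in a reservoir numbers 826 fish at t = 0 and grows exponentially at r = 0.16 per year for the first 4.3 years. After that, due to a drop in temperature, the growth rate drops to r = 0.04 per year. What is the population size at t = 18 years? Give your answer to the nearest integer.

Phase 1: N(4.3) = 826·e^(0.16×4.3) = 826·e^0.688 = 1643.52.
Phase 2 runs for 18 − 4.3 = 13.7 years at r = 0.04.
N(18) = 1643.52·e^(0.04×13.7) = 1643.52·e^0.548 = 2842.94.

2843 fish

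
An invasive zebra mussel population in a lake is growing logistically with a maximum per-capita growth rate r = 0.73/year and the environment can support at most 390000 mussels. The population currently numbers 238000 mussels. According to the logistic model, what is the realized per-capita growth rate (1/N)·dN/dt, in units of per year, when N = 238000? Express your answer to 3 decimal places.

0.285 per year

(1/N)·dN/dt = r(1 − N/K) = 0.73 × (1 − 238000/390000).
= 0.73 × 0.38974 = 0.28451.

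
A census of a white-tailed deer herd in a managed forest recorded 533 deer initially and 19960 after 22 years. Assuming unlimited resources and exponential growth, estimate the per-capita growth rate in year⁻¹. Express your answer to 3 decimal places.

0.165 per year

From N(t) = N₀·e^(rt): e^(r·22) = 19960/533 = 37.448.
r·22 = ln(37.448) = 3.623, so r = 3.623/22 = 0.16468.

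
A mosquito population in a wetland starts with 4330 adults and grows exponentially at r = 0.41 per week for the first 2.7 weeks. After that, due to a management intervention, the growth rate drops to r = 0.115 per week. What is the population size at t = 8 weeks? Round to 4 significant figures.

Phase 1: N(2.7) = 4330·e^(0.41×2.7) = 4330·e^1.107 = 13099.4.
Phase 2 runs for 8 − 2.7 = 5.3 weeks at r = 0.115.
N(8) = 13099.4·e^(0.115×5.3) = 13099.4·e^0.6095 = 24096.5.

24100 adults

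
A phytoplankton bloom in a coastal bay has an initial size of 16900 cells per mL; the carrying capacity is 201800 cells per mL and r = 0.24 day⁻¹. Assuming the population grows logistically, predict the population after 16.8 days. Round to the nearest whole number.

A = (K − N₀)/N₀ = (201800 − 16900)/16900 = 10.941.
N(t) = K/(1 + A·e^(−rt)) = 201800/(1 + 10.941×e^(−0.24×16.8)).
e^(−4.032) = 0.017739; denominator = 1 + 10.941×0.017739 = 1.1941.
N = 201800/1.1941 = 169001.

169001 cells per mL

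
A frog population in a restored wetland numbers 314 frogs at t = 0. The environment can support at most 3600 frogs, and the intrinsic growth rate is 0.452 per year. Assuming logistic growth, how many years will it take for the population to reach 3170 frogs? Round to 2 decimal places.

9.61 years

A = (K − N₀)/N₀ = (3600 − 314)/314 = 10.465.
Solve 3600/(1 + 10.465·e^(−0.452t)) = 3170: 1 + 10.465·e^(−0.452t) = 1.1356, so e^(−0.452t) = 0.012962.
−0.452·t = ln(0.012962) = -4.3457, so t = 4.3457/0.452 = 9.6145.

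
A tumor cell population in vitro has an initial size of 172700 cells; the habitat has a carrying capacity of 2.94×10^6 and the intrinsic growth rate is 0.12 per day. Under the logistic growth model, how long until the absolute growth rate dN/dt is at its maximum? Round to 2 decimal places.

Logistic growth is fastest at N = K/2 = 1.47×10^6.
A = (K − N₀)/N₀ = 16.024. Set K/(1 + A·e^(−rt)) = K/2 → A·e^(−rt) = 1.
e^(−0.12t) = 1/16.024 = 0.0624074, so t = ln(16.024)/0.12 = 2.7741/0.12 = 23.117.

23.12 days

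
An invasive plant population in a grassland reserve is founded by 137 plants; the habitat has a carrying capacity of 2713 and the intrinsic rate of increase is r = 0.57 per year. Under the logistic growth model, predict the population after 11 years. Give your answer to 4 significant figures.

A = (K − N₀)/N₀ = (2713 − 137)/137 = 18.803.
N(t) = K/(1 + A·e^(−rt)) = 2713/(1 + 18.803×e^(−0.57×11)).
e^(−6.27) = 0.0018922; denominator = 1 + 18.803×0.0018922 = 1.0356.
N = 2713/1.0356 = 2619.79.

2620 plants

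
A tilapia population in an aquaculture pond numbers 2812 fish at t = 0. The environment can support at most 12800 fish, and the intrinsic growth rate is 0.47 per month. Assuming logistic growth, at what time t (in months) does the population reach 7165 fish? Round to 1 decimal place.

A = (K − N₀)/N₀ = (12800 − 2812)/2812 = 3.5519.
Solve 12800/(1 + 3.5519·e^(−0.47t)) = 7165: 1 + 3.5519·e^(−0.47t) = 1.7865, so e^(−0.47t) = 0.221419.
−0.47·t = ln(0.221419) = -1.5077, so t = 1.5077/0.47 = 3.2079.

3.2 months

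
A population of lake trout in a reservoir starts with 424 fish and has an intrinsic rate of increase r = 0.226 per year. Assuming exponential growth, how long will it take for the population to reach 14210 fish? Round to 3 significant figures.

Set N₀·e^(rt) = 14210: e^(0.226·t) = 14210/424 = 33.514.
0.226·t = ln(33.514) = 3.512, so t = 3.512/0.226 = 15.54.

15.5 years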